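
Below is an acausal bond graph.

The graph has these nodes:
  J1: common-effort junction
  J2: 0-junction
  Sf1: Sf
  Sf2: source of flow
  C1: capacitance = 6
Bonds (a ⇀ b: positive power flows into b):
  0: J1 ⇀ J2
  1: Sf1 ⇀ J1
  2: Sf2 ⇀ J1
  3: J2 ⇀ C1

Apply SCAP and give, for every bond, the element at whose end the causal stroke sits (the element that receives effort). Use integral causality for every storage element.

bond 0 →J1
bond 1 →Sf1
bond 2 →Sf2
bond 3 →J2

#1 stroke→Sf1  (Sf1: flow source, stroke at near end)
#2 stroke→Sf2  (Sf2 (Sf) sets flow on bond)
#0 stroke→J1  (J1: last free bond brings effort in)
#3 stroke→J2  (closing 0-jn rule on J2)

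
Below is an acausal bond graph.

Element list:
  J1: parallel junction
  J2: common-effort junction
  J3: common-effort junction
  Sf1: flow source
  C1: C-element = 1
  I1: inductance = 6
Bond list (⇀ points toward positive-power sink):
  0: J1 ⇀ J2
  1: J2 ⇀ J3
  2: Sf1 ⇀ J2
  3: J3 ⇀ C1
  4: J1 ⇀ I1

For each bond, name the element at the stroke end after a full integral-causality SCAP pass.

β2 stroke at Sf1  (source Sf1 imposes f)
β3 stroke at J3  (C1 outputs effort q/C1)
β1 stroke at J2  (common-e at J3 fixed by 3)
β0 stroke at J1  (J2: bond 1 brought effort, rest push out)
β4 stroke at I1  (0-jn J1 has e-setter on 0)

β0 stroke at J1
β1 stroke at J2
β2 stroke at Sf1
β3 stroke at J3
β4 stroke at I1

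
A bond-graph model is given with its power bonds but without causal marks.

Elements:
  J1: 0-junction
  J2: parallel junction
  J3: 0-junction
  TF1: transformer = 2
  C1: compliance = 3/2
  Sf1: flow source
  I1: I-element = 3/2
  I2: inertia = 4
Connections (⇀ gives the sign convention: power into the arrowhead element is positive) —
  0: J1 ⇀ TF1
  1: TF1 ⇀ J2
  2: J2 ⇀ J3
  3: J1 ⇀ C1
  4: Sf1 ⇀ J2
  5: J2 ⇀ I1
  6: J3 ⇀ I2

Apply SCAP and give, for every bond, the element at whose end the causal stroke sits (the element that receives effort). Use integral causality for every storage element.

#0 |TF1
#1 |J2
#2 |J3
#3 |J1
#4 |Sf1
#5 |I1
#6 |I2

bond 4 stroke→Sf1  (Sf1 fixes flow; stroke at Sf1)
bond 3 stroke→J1  (prefer integral on C1)
bond 0 stroke→TF1  (0-jn J1 has e-setter on 3)
bond 1 stroke→J2  (TF TF1: opposite of bond 0)
bond 2 stroke→J3  (common-e at J2 fixed by 1)
bond 5 stroke→I1  (J2 effort already set via bond 1)
bond 6 stroke→I2  (J3: bond 2 brought effort, rest push out)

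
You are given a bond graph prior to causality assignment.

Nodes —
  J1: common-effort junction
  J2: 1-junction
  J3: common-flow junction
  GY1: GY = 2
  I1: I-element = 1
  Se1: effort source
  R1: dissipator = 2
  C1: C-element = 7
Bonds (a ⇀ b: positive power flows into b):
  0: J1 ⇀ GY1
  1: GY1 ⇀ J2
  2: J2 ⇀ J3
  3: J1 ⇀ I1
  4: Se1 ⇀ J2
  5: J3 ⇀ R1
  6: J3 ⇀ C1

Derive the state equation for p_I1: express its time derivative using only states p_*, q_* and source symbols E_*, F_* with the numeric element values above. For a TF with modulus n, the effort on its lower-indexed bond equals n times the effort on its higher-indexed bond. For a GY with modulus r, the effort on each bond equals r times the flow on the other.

dp_I1/dt = E_Se1 - 2*p_I1 - q_C1/7

β4 stroke→J2  (Se1 (Se) sets effort on bond)
β3 stroke→I1  (I1: I, integral causality)
β0 stroke→J1  (J1: last free bond brings effort in)
β1 stroke→J2  (GY1: gyrator matches bond 0)
β2 stroke→J3  (closing 1-jn rule on J2)
β6 stroke→J3  (C1: C, integral causality)
β5 stroke→R1  (J3: last free bond brings flow in)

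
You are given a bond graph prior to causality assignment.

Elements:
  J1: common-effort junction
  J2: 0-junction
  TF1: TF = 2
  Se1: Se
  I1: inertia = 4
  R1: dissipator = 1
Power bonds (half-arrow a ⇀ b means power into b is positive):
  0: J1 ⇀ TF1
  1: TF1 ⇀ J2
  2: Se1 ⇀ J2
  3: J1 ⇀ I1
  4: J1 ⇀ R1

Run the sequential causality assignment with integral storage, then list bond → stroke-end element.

b0 →J1
b1 →TF1
b2 →J2
b3 →I1
b4 →R1

b2 |J2  (source Se1 imposes e)
b1 |TF1  (J2 effort already set via bond 2)
b0 |J1  (TF1: transformer flips bond 1)
b3 |I1  (J1: bond 0 brought effort, rest push out)
b4 |R1  (common-e at J1 fixed by 0)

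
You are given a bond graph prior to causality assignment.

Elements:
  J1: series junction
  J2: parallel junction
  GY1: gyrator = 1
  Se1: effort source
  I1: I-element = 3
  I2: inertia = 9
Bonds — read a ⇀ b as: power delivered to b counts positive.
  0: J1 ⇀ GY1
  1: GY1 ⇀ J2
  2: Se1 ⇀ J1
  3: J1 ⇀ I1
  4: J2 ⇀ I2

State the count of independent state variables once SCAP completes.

2  (I1, I2 all integral)

bond 2 stroke→J1  (Se1 (Se) sets effort on bond)
bond 3 stroke→I1  (prefer integral on I1)
bond 0 stroke→J1  (1-jn J1 has f-setter on 3)
bond 1 stroke→J2  (GY GY1: same side as bond 0)
bond 4 stroke→I2  (J2: bond 1 brought effort, rest push out)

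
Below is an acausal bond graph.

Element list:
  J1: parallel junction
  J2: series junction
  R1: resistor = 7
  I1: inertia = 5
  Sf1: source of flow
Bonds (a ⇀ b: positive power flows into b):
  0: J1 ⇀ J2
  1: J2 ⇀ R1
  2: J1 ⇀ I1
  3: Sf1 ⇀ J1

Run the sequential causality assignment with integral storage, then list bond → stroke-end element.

β0 stroke at J1
β1 stroke at J2
β2 stroke at I1
β3 stroke at Sf1

bond 3 stroke at Sf1  (source Sf1 imposes f)
bond 2 stroke at I1  (I1 integral (f out))
bond 0 stroke at J1  (closing 0-jn rule on J1)
bond 1 stroke at J2  (1-jn J2 has f-setter on 0)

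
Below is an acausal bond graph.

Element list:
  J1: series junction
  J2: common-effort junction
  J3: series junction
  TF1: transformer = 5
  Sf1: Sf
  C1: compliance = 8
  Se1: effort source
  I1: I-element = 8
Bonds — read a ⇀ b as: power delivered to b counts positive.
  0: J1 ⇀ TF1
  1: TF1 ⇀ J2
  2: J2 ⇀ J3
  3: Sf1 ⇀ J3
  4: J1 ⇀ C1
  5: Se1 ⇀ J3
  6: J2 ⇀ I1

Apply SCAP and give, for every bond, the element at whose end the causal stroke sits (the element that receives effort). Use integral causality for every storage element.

bond 0 stroke at TF1
bond 1 stroke at J2
bond 2 stroke at J3
bond 3 stroke at Sf1
bond 4 stroke at J1
bond 5 stroke at J3
bond 6 stroke at I1

#3 |Sf1  (Sf1: flow source, stroke at near end)
#5 |J3  (Se1 fixes effort; stroke away)
#2 |J3  (1-jn J3 has f-setter on 3)
#4 |J1  (C1: C, integral causality)
#0 |TF1  (only one flow-in slot at J1)
#1 |J2  (TF1: transformer flips bond 0)
#6 |I1  (J2 effort already set via bond 1)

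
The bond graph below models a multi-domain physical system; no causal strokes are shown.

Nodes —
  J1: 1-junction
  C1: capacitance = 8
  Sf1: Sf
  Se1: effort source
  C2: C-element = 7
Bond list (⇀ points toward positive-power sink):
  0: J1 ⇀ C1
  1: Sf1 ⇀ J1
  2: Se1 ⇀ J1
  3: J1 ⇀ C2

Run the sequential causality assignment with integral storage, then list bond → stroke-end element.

b0 |J1
b1 |Sf1
b2 |J1
b3 |J1

b1 stroke→Sf1  (Sf1 (Sf) sets flow on bond)
b2 stroke→J1  (Se1: effort source, stroke at far end)
b0 stroke→J1  (1-jn J1 has f-setter on 1)
b3 stroke→J1  (J1: bond 1 brought flow, rest push out)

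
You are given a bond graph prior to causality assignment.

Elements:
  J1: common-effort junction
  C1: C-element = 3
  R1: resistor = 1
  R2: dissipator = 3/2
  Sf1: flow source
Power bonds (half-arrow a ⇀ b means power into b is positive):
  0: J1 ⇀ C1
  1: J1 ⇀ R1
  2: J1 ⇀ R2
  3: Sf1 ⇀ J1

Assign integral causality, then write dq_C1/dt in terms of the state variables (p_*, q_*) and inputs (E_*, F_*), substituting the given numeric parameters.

dq_C1/dt = F_Sf1 - 5*q_C1/9

b3 →Sf1  (Sf1: flow source, stroke at near end)
b0 →J1  (prefer integral on C1)
b1 →R1  (J1 effort already set via bond 0)
b2 →R2  (J1 effort already set via bond 0)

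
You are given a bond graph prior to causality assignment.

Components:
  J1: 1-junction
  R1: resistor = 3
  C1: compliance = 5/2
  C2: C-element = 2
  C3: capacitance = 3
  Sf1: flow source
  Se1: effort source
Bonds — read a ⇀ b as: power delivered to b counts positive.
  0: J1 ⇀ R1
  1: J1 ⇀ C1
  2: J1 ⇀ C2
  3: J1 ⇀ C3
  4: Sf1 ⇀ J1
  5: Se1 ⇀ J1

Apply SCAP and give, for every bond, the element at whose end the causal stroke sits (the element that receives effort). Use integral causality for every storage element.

#4 →Sf1  (Sf1 fixes flow; stroke at Sf1)
#5 →J1  (Se1 (Se) sets effort on bond)
#0 →J1  (J1 flow already set via bond 4)
#1 →J1  (common-f at J1 fixed by 4)
#2 →J1  (common-f at J1 fixed by 4)
#3 →J1  (1-jn J1 has f-setter on 4)

bond 0 |J1
bond 1 |J1
bond 2 |J1
bond 3 |J1
bond 4 |Sf1
bond 5 |J1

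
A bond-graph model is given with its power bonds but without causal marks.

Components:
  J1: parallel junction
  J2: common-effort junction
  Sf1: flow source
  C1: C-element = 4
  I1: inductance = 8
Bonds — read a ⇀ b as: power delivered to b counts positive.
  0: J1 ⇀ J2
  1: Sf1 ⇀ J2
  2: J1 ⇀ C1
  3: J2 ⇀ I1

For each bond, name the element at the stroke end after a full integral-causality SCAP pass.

bond 1 stroke at Sf1  (source Sf1 imposes f)
bond 2 stroke at J1  (C1 integral (e out))
bond 0 stroke at J2  (common-e at J1 fixed by 2)
bond 3 stroke at I1  (J2 effort already set via bond 0)

b0 |J2
b1 |Sf1
b2 |J1
b3 |I1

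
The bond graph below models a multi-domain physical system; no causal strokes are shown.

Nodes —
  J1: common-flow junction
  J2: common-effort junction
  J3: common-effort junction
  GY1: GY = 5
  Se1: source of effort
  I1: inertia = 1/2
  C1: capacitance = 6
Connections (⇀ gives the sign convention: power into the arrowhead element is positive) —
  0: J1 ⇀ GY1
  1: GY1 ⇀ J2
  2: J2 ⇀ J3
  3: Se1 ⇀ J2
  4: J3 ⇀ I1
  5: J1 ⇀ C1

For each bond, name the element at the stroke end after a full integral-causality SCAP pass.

bond 3 stroke at J2  (source Se1 imposes e)
bond 1 stroke at GY1  (J2 effort already set via bond 3)
bond 2 stroke at J3  (J2 effort already set via bond 3)
bond 4 stroke at I1  (common-e at J3 fixed by 2)
bond 0 stroke at GY1  (GY1: gyrator matches bond 1)
bond 5 stroke at J1  (1-jn J1 has f-setter on 0)

b0 stroke at GY1
b1 stroke at GY1
b2 stroke at J3
b3 stroke at J2
b4 stroke at I1
b5 stroke at J1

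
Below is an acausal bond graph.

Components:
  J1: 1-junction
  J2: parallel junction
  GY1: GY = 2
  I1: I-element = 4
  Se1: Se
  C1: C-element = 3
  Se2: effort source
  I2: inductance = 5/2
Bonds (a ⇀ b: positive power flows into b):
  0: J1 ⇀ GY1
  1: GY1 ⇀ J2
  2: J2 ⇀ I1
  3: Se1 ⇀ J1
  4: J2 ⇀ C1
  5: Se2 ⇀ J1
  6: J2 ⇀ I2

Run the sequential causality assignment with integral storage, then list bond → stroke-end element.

β3 →J1  (Se1: effort source, stroke at far end)
β5 →J1  (source Se2 imposes e)
β0 →GY1  (J1: last free bond brings flow in)
β1 →GY1  (GY1 both-in/both-out from 0)
β2 →I1  (I1 integral (f out))
β4 →J2  (C1: C, integral causality)
β6 →I2  (J2: bond 4 brought effort, rest push out)

β0 stroke→GY1
β1 stroke→GY1
β2 stroke→I1
β3 stroke→J1
β4 stroke→J2
β5 stroke→J1
β6 stroke→I2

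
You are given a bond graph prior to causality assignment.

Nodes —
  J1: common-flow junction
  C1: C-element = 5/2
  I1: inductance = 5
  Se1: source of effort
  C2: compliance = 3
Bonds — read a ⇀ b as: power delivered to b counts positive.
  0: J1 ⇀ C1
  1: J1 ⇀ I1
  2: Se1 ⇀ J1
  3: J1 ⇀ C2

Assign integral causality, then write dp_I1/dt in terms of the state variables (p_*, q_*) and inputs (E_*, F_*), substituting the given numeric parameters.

dp_I1/dt = E_Se1 - 2*q_C1/5 - q_C2/3

bond 2 →J1  (Se1 (Se) sets effort on bond)
bond 0 →J1  (C1 outputs effort q/C1)
bond 1 →I1  (prefer integral on I1)
bond 3 →J1  (J1: bond 1 brought flow, rest push out)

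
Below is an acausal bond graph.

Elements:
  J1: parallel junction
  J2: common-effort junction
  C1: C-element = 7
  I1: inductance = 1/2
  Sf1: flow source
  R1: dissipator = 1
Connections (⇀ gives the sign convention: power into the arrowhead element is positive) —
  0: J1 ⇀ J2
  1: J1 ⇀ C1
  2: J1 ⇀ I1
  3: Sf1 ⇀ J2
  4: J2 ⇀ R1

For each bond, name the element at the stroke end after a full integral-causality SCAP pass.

β3 →Sf1  (Sf1 fixes flow; stroke at Sf1)
β1 →J1  (C1 integral (e out))
β0 →J2  (J1: bond 1 brought effort, rest push out)
β2 →I1  (J1: bond 1 brought effort, rest push out)
β4 →R1  (J2: bond 0 brought effort, rest push out)

#0 stroke→J2
#1 stroke→J1
#2 stroke→I1
#3 stroke→Sf1
#4 stroke→R1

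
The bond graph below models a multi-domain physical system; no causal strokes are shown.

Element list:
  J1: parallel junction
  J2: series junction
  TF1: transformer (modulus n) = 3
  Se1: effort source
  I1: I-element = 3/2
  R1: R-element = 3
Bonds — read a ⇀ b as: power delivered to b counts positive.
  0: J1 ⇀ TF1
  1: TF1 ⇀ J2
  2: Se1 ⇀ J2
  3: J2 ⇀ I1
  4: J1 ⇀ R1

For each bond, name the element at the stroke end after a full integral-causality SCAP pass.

bond 0 →TF1
bond 1 →J2
bond 2 →J2
bond 3 →I1
bond 4 →J1

b2 stroke→J2  (Se1: effort source, stroke at far end)
b3 stroke→I1  (I1: I, integral causality)
b1 stroke→J2  (1-jn J2 has f-setter on 3)
b0 stroke→TF1  (TF TF1: opposite of bond 1)
b4 stroke→J1  (J1: last free bond brings effort in)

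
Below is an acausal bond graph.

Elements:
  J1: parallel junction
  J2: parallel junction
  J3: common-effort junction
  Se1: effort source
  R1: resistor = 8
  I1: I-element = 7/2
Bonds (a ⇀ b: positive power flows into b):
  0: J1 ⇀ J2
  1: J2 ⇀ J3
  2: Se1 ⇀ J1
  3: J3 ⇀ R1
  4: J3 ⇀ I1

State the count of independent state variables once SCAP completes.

1  (I1 all integral)

bond 2 →J1  (Se1 fixes effort; stroke away)
bond 0 →J2  (J1: bond 2 brought effort, rest push out)
bond 1 →J3  (0-jn J2 has e-setter on 0)
bond 3 →R1  (J3 effort already set via bond 1)
bond 4 →I1  (0-jn J3 has e-setter on 1)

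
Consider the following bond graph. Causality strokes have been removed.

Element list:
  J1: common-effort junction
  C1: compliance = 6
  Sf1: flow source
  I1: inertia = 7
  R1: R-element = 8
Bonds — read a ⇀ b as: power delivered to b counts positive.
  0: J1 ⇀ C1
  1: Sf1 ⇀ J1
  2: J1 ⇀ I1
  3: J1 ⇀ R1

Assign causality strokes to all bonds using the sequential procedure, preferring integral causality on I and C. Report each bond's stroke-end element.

b1 →Sf1  (Sf1: flow source, stroke at near end)
b0 →J1  (C1 integral (e out))
b2 →I1  (0-jn J1 has e-setter on 0)
b3 →R1  (0-jn J1 has e-setter on 0)

β0 →J1
β1 →Sf1
β2 →I1
β3 →R1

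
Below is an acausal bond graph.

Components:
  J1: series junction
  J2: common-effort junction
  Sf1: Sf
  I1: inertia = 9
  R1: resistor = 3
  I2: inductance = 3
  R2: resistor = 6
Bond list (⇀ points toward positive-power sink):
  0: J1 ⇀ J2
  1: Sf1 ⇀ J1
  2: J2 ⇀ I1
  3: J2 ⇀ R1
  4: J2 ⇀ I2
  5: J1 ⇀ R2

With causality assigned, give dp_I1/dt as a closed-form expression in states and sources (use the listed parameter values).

b1 stroke→Sf1  (Sf1: flow source, stroke at near end)
b0 stroke→J1  (J1 flow already set via bond 1)
b5 stroke→J1  (J1 flow already set via bond 1)
b2 stroke→I1  (I1 integral (f out))
b4 stroke→I2  (I2: I, integral causality)
b3 stroke→J2  (only one effort-in slot at J2)

dp_I1/dt = 3*F_Sf1 - p_I1/3 - p_I2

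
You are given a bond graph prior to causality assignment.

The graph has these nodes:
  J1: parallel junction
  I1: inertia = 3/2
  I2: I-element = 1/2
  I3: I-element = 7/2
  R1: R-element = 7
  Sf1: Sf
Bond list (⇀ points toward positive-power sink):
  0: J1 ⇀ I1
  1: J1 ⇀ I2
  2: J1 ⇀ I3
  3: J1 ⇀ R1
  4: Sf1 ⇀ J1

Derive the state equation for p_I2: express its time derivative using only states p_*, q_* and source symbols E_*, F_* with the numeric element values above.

dp_I2/dt = 7*F_Sf1 - 14*p_I1/3 - 14*p_I2 - 2*p_I3

bond 4 →Sf1  (source Sf1 imposes f)
bond 0 →I1  (I1 integral (f out))
bond 1 →I2  (prefer integral on I2)
bond 2 →I3  (prefer integral on I3)
bond 3 →J1  (J1: last free bond brings effort in)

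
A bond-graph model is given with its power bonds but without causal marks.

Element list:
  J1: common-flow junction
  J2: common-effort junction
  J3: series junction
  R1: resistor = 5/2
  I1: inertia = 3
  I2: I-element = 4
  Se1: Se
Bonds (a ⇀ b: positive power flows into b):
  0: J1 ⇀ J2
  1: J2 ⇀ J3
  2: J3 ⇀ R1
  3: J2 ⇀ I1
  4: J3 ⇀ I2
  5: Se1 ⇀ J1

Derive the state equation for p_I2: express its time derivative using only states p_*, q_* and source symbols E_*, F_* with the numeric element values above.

dp_I2/dt = E_Se1 - 5*p_I2/8

bond 5 →J1  (Se1 fixes effort; stroke away)
bond 0 →J2  (only one flow-in slot at J1)
bond 1 →J3  (0-jn J2 has e-setter on 0)
bond 3 →I1  (J2 effort already set via bond 0)
bond 4 →I2  (I2 outputs flow p/I2)
bond 2 →J3  (J3: bond 4 brought flow, rest push out)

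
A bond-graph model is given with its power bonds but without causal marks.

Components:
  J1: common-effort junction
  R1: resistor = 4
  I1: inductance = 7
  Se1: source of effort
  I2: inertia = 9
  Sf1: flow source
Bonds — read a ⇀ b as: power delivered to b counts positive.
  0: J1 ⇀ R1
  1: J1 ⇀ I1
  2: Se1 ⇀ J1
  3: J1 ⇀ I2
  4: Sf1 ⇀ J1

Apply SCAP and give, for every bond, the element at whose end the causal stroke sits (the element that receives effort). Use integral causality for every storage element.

β2 stroke→J1  (Se1 fixes effort; stroke away)
β4 stroke→Sf1  (Sf1: flow source, stroke at near end)
β0 stroke→R1  (J1: bond 2 brought effort, rest push out)
β1 stroke→I1  (common-e at J1 fixed by 2)
β3 stroke→I2  (J1 effort already set via bond 2)

b0 |R1
b1 |I1
b2 |J1
b3 |I2
b4 |Sf1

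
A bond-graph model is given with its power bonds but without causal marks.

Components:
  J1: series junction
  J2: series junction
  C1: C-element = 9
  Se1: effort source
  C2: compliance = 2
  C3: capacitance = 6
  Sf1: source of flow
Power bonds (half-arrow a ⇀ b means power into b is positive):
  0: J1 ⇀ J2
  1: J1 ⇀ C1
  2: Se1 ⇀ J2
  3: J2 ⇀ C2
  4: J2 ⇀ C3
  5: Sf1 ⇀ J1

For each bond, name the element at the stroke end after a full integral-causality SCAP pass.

#2 stroke→J2  (Se1: effort source, stroke at far end)
#5 stroke→Sf1  (Sf1: flow source, stroke at near end)
#0 stroke→J1  (1-jn J1 has f-setter on 5)
#1 stroke→J1  (1-jn J1 has f-setter on 5)
#3 stroke→J2  (common-f at J2 fixed by 0)
#4 stroke→J2  (1-jn J2 has f-setter on 0)

#0 stroke at J1
#1 stroke at J1
#2 stroke at J2
#3 stroke at J2
#4 stroke at J2
#5 stroke at Sf1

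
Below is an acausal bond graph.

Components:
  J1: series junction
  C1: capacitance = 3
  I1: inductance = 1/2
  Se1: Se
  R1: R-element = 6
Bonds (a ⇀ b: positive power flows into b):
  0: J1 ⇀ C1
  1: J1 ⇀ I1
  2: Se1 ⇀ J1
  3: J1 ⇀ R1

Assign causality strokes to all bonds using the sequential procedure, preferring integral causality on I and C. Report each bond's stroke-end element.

#0 →J1
#1 →I1
#2 →J1
#3 →J1

β2 |J1  (source Se1 imposes e)
β0 |J1  (C1 integral (e out))
β1 |I1  (I1 integral (f out))
β3 |J1  (J1: bond 1 brought flow, rest push out)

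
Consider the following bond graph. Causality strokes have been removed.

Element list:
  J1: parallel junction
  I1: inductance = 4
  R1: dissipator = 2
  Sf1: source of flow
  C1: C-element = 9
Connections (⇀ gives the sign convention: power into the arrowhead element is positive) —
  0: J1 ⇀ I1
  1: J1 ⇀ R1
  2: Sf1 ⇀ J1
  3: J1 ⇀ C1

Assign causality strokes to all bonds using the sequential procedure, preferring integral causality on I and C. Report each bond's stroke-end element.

b0 stroke→I1
b1 stroke→R1
b2 stroke→Sf1
b3 stroke→J1

bond 2 |Sf1  (Sf1 (Sf) sets flow on bond)
bond 0 |I1  (I1: I, integral causality)
bond 3 |J1  (C1 outputs effort q/C1)
bond 1 |R1  (J1: bond 3 brought effort, rest push out)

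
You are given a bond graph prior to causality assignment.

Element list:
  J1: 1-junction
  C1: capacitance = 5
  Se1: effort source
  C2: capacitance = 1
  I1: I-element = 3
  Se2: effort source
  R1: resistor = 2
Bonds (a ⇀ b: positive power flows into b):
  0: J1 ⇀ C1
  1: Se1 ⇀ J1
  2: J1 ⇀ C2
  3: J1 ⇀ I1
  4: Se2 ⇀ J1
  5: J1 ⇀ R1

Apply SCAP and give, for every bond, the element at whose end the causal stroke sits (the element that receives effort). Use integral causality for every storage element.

b0 →J1
b1 →J1
b2 →J1
b3 →I1
b4 →J1
b5 →J1

bond 1 →J1  (Se1 fixes effort; stroke away)
bond 4 →J1  (Se2 fixes effort; stroke away)
bond 0 →J1  (C1 integral (e out))
bond 2 →J1  (C2: C, integral causality)
bond 3 →I1  (I1: I, integral causality)
bond 5 →J1  (J1: bond 3 brought flow, rest push out)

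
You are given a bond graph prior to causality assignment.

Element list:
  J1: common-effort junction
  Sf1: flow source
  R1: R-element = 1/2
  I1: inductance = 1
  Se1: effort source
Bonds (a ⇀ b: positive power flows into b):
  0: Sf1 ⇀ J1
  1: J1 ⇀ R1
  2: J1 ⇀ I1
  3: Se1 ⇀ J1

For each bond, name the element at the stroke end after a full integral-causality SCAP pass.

β0 stroke→Sf1
β1 stroke→R1
β2 stroke→I1
β3 stroke→J1

bond 0 |Sf1  (Sf1: flow source, stroke at near end)
bond 3 |J1  (Se1 fixes effort; stroke away)
bond 1 |R1  (common-e at J1 fixed by 3)
bond 2 |I1  (0-jn J1 has e-setter on 3)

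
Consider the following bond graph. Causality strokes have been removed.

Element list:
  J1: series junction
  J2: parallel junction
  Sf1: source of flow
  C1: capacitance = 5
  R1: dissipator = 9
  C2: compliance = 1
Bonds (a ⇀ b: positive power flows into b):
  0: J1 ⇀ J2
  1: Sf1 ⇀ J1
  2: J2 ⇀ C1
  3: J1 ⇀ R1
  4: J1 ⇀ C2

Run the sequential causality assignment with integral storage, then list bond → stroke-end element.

#1 stroke→Sf1  (Sf1 (Sf) sets flow on bond)
#0 stroke→J1  (J1 flow already set via bond 1)
#3 stroke→J1  (1-jn J1 has f-setter on 1)
#4 stroke→J1  (J1 flow already set via bond 1)
#2 stroke→J2  (J2 needs exactly one e-in)

b0 |J1
b1 |Sf1
b2 |J2
b3 |J1
b4 |J1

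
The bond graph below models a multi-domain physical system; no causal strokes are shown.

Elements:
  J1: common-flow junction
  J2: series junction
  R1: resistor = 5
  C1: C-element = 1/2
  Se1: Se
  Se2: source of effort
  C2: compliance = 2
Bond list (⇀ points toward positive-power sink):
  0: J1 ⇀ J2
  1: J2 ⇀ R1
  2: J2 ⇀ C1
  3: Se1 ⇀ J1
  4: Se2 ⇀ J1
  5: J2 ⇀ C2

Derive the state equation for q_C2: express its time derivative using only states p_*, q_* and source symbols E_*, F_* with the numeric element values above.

dq_C2/dt = E_Se1/5 + E_Se2/5 - 2*q_C1/5 - q_C2/10

b3 stroke at J1  (source Se1 imposes e)
b4 stroke at J1  (Se2 fixes effort; stroke away)
b0 stroke at J2  (J1: last free bond brings flow in)
b2 stroke at J2  (C1 outputs effort q/C1)
b5 stroke at J2  (C2: C, integral causality)
b1 stroke at R1  (only one flow-in slot at J2)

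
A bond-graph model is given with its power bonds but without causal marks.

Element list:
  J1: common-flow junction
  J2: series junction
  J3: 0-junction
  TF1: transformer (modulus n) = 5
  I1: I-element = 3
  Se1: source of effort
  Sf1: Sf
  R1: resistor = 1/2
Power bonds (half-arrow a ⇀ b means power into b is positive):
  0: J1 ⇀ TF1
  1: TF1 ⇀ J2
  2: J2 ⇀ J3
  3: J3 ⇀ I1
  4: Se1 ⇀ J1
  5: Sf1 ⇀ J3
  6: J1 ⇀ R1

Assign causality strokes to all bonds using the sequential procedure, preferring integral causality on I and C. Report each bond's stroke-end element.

#0 |TF1
#1 |J2
#2 |J3
#3 |I1
#4 |J1
#5 |Sf1
#6 |J1

bond 4 |J1  (Se1 (Se) sets effort on bond)
bond 5 |Sf1  (Sf1 (Sf) sets flow on bond)
bond 3 |I1  (I1 integral (f out))
bond 2 |J3  (J3: last free bond brings effort in)
bond 1 |J2  (1-jn J2 has f-setter on 2)
bond 0 |TF1  (TF1 one-in-one-out from 1)
bond 6 |J1  (1-jn J1 has f-setter on 0)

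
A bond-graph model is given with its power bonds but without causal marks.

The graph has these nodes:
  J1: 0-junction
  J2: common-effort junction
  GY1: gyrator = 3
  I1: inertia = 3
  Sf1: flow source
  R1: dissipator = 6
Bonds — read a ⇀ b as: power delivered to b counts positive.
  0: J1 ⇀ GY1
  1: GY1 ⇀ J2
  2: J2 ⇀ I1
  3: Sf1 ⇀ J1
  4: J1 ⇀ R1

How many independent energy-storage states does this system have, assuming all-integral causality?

b3 |Sf1  (Sf1 (Sf) sets flow on bond)
b2 |I1  (I1: I, integral causality)
b1 |J2  (J2 needs exactly one e-in)
b0 |J1  (GY1: gyrator matches bond 1)
b4 |R1  (J1: bond 0 brought effort, rest push out)

1  (I1 all integral)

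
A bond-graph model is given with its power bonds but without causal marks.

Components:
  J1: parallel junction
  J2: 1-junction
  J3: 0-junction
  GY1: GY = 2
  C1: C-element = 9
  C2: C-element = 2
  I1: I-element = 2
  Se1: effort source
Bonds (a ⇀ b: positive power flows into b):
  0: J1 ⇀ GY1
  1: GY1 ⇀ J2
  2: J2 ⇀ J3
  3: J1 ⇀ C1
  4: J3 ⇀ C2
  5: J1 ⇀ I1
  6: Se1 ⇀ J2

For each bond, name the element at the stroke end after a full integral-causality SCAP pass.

bond 0 →GY1
bond 1 →GY1
bond 2 →J2
bond 3 →J1
bond 4 →J3
bond 5 →I1
bond 6 →J2

#6 |J2  (Se1: effort source, stroke at far end)
#3 |J1  (prefer integral on C1)
#0 |GY1  (0-jn J1 has e-setter on 3)
#5 |I1  (J1: bond 3 brought effort, rest push out)
#1 |GY1  (GY1 both-in/both-out from 0)
#2 |J2  (J2 flow already set via bond 1)
#4 |J3  (closing 0-jn rule on J3)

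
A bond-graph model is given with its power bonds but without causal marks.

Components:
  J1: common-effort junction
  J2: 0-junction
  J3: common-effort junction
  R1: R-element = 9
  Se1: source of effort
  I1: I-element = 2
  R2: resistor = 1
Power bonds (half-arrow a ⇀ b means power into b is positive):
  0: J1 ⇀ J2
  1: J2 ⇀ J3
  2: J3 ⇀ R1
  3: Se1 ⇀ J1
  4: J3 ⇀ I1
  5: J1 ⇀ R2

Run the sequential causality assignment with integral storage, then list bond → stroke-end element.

bond 3 |J1  (Se1 fixes effort; stroke away)
bond 0 |J2  (J1 effort already set via bond 3)
bond 5 |R2  (common-e at J1 fixed by 3)
bond 1 |J3  (J2 effort already set via bond 0)
bond 2 |R1  (0-jn J3 has e-setter on 1)
bond 4 |I1  (0-jn J3 has e-setter on 1)

b0 |J2
b1 |J3
b2 |R1
b3 |J1
b4 |I1
b5 |R2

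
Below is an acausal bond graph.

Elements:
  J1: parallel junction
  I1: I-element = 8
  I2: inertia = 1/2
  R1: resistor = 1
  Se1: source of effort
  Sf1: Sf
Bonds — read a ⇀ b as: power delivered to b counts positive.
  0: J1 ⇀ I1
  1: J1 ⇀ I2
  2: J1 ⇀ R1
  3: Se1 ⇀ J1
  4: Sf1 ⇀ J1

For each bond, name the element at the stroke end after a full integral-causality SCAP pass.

#0 stroke→I1
#1 stroke→I2
#2 stroke→R1
#3 stroke→J1
#4 stroke→Sf1

b3 stroke→J1  (Se1 fixes effort; stroke away)
b4 stroke→Sf1  (source Sf1 imposes f)
b0 stroke→I1  (J1: bond 3 brought effort, rest push out)
b1 stroke→I2  (J1 effort already set via bond 3)
b2 stroke→R1  (0-jn J1 has e-setter on 3)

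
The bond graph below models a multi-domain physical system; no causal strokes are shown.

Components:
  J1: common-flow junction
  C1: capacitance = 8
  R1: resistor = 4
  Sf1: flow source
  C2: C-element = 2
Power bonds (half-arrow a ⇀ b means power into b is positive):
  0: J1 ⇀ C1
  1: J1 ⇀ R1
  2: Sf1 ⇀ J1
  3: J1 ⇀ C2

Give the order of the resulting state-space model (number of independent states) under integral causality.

b2 →Sf1  (Sf1: flow source, stroke at near end)
b0 →J1  (common-f at J1 fixed by 2)
b1 →J1  (common-f at J1 fixed by 2)
b3 →J1  (common-f at J1 fixed by 2)

2  (C1, C2 all integral)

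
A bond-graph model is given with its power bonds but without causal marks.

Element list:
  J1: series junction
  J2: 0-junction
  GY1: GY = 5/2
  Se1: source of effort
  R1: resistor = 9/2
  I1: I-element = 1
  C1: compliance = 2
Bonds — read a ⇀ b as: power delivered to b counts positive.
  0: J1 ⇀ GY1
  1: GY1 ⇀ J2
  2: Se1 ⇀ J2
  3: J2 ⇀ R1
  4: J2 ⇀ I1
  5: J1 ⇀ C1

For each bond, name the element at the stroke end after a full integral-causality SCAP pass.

#2 |J2  (Se1 fixes effort; stroke away)
#1 |GY1  (common-e at J2 fixed by 2)
#3 |R1  (common-e at J2 fixed by 2)
#4 |I1  (0-jn J2 has e-setter on 2)
#0 |GY1  (GY1 both-in/both-out from 1)
#5 |J1  (1-jn J1 has f-setter on 0)

β0 →GY1
β1 →GY1
β2 →J2
β3 →R1
β4 →I1
β5 →J1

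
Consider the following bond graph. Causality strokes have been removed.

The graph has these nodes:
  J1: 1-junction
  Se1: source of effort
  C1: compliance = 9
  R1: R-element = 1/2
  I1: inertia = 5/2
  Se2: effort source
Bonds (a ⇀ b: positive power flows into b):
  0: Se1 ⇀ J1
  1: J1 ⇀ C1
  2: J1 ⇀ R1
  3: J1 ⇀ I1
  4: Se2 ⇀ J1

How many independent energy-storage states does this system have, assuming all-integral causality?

b0 |J1  (Se1 (Se) sets effort on bond)
b4 |J1  (Se2: effort source, stroke at far end)
b1 |J1  (C1 outputs effort q/C1)
b3 |I1  (prefer integral on I1)
b2 |J1  (J1: bond 3 brought flow, rest push out)

2  (C1, I1 all integral)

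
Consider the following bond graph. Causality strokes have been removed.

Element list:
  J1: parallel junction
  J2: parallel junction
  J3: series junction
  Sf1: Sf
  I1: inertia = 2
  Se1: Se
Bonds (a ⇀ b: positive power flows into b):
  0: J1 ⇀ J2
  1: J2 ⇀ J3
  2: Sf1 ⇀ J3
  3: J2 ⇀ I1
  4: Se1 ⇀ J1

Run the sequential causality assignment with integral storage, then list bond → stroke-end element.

b2 stroke at Sf1  (source Sf1 imposes f)
b4 stroke at J1  (Se1 (Se) sets effort on bond)
b0 stroke at J2  (common-e at J1 fixed by 4)
b1 stroke at J3  (J2 effort already set via bond 0)
b3 stroke at I1  (0-jn J2 has e-setter on 0)

#0 stroke→J2
#1 stroke→J3
#2 stroke→Sf1
#3 stroke→I1
#4 stroke→J1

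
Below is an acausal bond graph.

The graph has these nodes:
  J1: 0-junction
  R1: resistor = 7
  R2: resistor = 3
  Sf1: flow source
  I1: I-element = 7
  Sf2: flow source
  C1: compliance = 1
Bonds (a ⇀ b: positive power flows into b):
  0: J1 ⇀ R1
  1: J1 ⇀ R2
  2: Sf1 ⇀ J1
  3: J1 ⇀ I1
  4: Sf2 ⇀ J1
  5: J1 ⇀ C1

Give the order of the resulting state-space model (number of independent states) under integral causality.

2  (C1, I1 all integral)

#2 →Sf1  (Sf1 (Sf) sets flow on bond)
#4 →Sf2  (Sf2: flow source, stroke at near end)
#3 →I1  (I1: I, integral causality)
#5 →J1  (prefer integral on C1)
#0 →R1  (common-e at J1 fixed by 5)
#1 →R2  (common-e at J1 fixed by 5)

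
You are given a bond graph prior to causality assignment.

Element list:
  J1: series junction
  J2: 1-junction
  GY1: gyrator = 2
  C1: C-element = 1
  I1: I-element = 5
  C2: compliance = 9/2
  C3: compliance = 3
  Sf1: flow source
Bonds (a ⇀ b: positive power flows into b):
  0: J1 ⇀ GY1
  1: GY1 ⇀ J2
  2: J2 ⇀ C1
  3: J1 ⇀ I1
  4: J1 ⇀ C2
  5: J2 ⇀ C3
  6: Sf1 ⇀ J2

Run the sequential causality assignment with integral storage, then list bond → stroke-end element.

b6 stroke→Sf1  (Sf1 fixes flow; stroke at Sf1)
b1 stroke→J2  (J2 flow already set via bond 6)
b2 stroke→J2  (J2 flow already set via bond 6)
b5 stroke→J2  (J2: bond 6 brought flow, rest push out)
b0 stroke→J1  (through GY1, causality inverts; strokes same side of GY1)
b3 stroke→I1  (I1: I, integral causality)
b4 stroke→J1  (common-f at J1 fixed by 3)

b0 →J1
b1 →J2
b2 →J2
b3 →I1
b4 →J1
b5 →J2
b6 →Sf1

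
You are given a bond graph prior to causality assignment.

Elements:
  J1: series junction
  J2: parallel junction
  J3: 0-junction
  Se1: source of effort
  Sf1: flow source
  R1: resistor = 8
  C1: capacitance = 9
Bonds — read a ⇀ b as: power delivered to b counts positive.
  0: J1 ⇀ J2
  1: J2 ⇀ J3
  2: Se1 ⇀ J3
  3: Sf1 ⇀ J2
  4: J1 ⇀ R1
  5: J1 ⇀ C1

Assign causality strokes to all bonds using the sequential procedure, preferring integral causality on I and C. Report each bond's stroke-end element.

bond 2 stroke at J3  (Se1: effort source, stroke at far end)
bond 3 stroke at Sf1  (Sf1 (Sf) sets flow on bond)
bond 1 stroke at J2  (J3: bond 2 brought effort, rest push out)
bond 0 stroke at J1  (common-e at J2 fixed by 1)
bond 5 stroke at J1  (prefer integral on C1)
bond 4 stroke at R1  (J1 needs exactly one f-in)

#0 stroke→J1
#1 stroke→J2
#2 stroke→J3
#3 stroke→Sf1
#4 stroke→R1
#5 stroke→J1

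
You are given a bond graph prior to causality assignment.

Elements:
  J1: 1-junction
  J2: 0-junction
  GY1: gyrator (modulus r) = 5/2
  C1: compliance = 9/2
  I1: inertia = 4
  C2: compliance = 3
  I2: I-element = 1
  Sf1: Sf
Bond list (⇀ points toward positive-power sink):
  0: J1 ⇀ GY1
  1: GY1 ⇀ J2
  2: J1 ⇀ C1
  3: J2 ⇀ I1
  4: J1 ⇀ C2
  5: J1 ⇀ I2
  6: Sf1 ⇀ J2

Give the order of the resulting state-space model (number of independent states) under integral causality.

bond 6 |Sf1  (Sf1: flow source, stroke at near end)
bond 2 |J1  (C1 outputs effort q/C1)
bond 3 |I1  (I1 integral (f out))
bond 1 |J2  (only one effort-in slot at J2)
bond 0 |J1  (GY1 both-in/both-out from 1)
bond 4 |J1  (prefer integral on C2)
bond 5 |I2  (only one flow-in slot at J1)

4  (C1, C2, I1, I2 all integral)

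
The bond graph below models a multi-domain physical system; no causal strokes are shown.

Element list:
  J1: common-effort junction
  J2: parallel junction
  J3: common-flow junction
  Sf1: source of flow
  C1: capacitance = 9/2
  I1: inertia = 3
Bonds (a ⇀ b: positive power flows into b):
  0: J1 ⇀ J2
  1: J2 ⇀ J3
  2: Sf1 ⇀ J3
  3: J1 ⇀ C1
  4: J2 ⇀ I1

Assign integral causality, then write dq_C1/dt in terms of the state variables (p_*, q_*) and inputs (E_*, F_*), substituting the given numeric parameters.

bond 2 →Sf1  (Sf1 fixes flow; stroke at Sf1)
bond 1 →J3  (J3 flow already set via bond 2)
bond 3 →J1  (C1: C, integral causality)
bond 0 →J2  (common-e at J1 fixed by 3)
bond 4 →I1  (common-e at J2 fixed by 0)

dq_C1/dt = -F_Sf1 - p_I1/3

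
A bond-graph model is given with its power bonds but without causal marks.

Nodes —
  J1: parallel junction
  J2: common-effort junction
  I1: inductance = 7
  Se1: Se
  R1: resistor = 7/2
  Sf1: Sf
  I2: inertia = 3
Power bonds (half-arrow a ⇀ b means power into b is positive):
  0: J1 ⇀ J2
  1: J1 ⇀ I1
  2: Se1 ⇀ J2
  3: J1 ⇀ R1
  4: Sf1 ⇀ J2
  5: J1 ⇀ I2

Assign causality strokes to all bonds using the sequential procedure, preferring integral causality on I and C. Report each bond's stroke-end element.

bond 0 stroke at J1
bond 1 stroke at I1
bond 2 stroke at J2
bond 3 stroke at R1
bond 4 stroke at Sf1
bond 5 stroke at I2

bond 2 |J2  (Se1: effort source, stroke at far end)
bond 4 |Sf1  (Sf1 (Sf) sets flow on bond)
bond 0 |J1  (0-jn J2 has e-setter on 2)
bond 1 |I1  (J1: bond 0 brought effort, rest push out)
bond 3 |R1  (0-jn J1 has e-setter on 0)
bond 5 |I2  (J1: bond 0 brought effort, rest push out)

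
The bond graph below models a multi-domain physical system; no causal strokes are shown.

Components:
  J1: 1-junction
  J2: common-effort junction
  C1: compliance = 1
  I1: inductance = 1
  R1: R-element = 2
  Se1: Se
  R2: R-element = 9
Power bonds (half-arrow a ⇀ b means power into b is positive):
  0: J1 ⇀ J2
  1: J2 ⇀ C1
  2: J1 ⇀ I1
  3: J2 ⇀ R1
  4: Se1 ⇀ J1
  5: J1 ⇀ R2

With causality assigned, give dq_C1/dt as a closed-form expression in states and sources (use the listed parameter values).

dq_C1/dt = p_I1 - q_C1/2

b4 stroke at J1  (Se1 (Se) sets effort on bond)
b1 stroke at J2  (C1 outputs effort q/C1)
b0 stroke at J1  (J2 effort already set via bond 1)
b3 stroke at R1  (0-jn J2 has e-setter on 1)
b2 stroke at I1  (I1: I, integral causality)
b5 stroke at J1  (J1 flow already set via bond 2)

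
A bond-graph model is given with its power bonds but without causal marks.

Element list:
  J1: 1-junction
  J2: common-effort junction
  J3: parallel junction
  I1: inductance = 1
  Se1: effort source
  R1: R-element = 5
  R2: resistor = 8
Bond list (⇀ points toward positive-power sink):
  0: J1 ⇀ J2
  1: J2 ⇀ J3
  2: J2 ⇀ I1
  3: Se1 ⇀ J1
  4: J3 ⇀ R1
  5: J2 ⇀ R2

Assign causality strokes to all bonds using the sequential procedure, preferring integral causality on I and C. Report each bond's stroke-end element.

bond 3 →J1  (Se1 (Se) sets effort on bond)
bond 0 →J2  (only one flow-in slot at J1)
bond 1 →J3  (0-jn J2 has e-setter on 0)
bond 2 →I1  (J2: bond 0 brought effort, rest push out)
bond 5 →R2  (J2: bond 0 brought effort, rest push out)
bond 4 →R1  (J3: bond 1 brought effort, rest push out)

#0 |J2
#1 |J3
#2 |I1
#3 |J1
#4 |R1
#5 |R2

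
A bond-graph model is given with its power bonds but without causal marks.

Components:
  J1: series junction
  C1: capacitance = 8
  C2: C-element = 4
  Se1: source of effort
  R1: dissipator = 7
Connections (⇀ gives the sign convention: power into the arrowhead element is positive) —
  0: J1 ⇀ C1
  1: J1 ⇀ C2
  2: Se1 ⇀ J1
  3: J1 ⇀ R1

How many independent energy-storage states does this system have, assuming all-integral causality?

2  (C1, C2 all integral)

b2 stroke at J1  (Se1 fixes effort; stroke away)
b0 stroke at J1  (prefer integral on C1)
b1 stroke at J1  (prefer integral on C2)
b3 stroke at R1  (closing 1-jn rule on J1)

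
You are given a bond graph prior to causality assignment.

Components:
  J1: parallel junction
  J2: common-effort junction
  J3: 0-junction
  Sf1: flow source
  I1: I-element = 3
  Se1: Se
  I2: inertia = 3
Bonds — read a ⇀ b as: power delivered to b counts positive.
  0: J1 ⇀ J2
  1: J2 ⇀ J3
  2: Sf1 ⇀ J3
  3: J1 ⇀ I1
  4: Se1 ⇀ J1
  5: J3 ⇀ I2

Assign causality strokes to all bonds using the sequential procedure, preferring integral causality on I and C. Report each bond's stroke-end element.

β2 |Sf1  (source Sf1 imposes f)
β4 |J1  (Se1 fixes effort; stroke away)
β0 |J2  (J1: bond 4 brought effort, rest push out)
β3 |I1  (J1 effort already set via bond 4)
β1 |J3  (0-jn J2 has e-setter on 0)
β5 |I2  (common-e at J3 fixed by 1)

b0 stroke at J2
b1 stroke at J3
b2 stroke at Sf1
b3 stroke at I1
b4 stroke at J1
b5 stroke at I2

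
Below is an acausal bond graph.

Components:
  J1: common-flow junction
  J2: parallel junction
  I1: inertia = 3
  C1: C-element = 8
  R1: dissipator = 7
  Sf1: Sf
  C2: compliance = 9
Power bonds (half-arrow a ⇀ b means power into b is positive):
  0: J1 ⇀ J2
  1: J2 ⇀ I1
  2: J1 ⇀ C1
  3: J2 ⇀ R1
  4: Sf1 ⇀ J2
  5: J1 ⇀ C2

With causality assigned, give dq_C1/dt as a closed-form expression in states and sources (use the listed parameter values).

dq_C1/dt = -F_Sf1 + p_I1/3 - q_C1/56 - q_C2/63

b4 →Sf1  (Sf1 fixes flow; stroke at Sf1)
b1 →I1  (I1: I, integral causality)
b2 →J1  (C1: C, integral causality)
b5 →J1  (C2 outputs effort q/C2)
b0 →J2  (J1 needs exactly one f-in)
b3 →R1  (J2 effort already set via bond 0)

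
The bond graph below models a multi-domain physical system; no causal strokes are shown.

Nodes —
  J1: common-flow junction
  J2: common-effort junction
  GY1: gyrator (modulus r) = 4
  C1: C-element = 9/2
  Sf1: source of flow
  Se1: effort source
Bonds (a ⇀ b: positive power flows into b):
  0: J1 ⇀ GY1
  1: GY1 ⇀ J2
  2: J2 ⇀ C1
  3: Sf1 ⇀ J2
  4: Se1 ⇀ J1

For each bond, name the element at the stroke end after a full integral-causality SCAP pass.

β3 stroke at Sf1  (Sf1: flow source, stroke at near end)
β4 stroke at J1  (Se1 (Se) sets effort on bond)
β0 stroke at GY1  (J1: last free bond brings flow in)
β1 stroke at GY1  (GY1 both-in/both-out from 0)
β2 stroke at J2  (only one effort-in slot at J2)

β0 stroke→GY1
β1 stroke→GY1
β2 stroke→J2
β3 stroke→Sf1
β4 stroke→J1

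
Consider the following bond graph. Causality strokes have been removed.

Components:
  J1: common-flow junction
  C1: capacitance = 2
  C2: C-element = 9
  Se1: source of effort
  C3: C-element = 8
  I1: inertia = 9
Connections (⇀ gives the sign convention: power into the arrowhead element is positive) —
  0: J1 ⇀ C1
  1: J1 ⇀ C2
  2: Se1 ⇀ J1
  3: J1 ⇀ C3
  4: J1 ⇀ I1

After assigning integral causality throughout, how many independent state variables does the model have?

4  (C1, C2, C3, I1 all integral)

bond 2 |J1  (Se1: effort source, stroke at far end)
bond 0 |J1  (C1 outputs effort q/C1)
bond 1 |J1  (C2 integral (e out))
bond 3 |J1  (C3: C, integral causality)
bond 4 |I1  (J1 needs exactly one f-in)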